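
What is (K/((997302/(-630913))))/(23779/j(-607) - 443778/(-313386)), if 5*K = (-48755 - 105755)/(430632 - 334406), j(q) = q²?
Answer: 187599549716828449597/1367213582890999062336 ≈ 0.13721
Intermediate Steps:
K = -15451/48113 (K = ((-48755 - 105755)/(430632 - 334406))/5 = (-154510/96226)/5 = (-154510*1/96226)/5 = (⅕)*(-77255/48113) = -15451/48113 ≈ -0.32114)
(K/((997302/(-630913))))/(23779/j(-607) - 443778/(-313386)) = (-15451/(48113*(997302/(-630913))))/(23779/((-607)²) - 443778/(-313386)) = (-15451/(48113*(997302*(-1/630913))))/(23779/368449 - 443778*(-1/313386)) = (-15451/(48113*(-997302/630913)))/(23779*(1/368449) + 73963/52231) = (-15451/48113*(-630913/997302))/(23779/368449 + 73963/52231) = 9748236763/(47983191126*(28493594336/19244459719)) = (9748236763/47983191126)*(19244459719/28493594336) = 187599549716828449597/1367213582890999062336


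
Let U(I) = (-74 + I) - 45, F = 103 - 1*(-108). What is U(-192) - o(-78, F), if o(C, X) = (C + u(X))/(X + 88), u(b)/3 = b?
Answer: -93544/299 ≈ -312.86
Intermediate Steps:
u(b) = 3*b
F = 211 (F = 103 + 108 = 211)
U(I) = -119 + I
o(C, X) = (C + 3*X)/(88 + X) (o(C, X) = (C + 3*X)/(X + 88) = (C + 3*X)/(88 + X))
U(-192) - o(-78, F) = (-119 - 192) - (-78 + 3*211)/(88 + 211) = -311 - (-78 + 633)/299 = -311 - 555/299 = -93544/299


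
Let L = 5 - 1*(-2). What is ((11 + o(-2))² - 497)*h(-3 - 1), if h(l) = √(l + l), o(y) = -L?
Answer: -962*I*√2 ≈ -1360.5*I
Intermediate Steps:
L = 7 (L = 5 + 2 = 7)
o(y) = -7 (o(y) = -1*7 = -7)
h(l) = √2*√l (h(l) = √(2*l) = √2*√l)
((11 + o(-2))² - 497)*h(-3 - 1) = ((11 - 7)² - 497)*(√2*√(-3 - 1)) = (4² - 497)*(√2*√(-4)) = (16 - 497)*(√2*(2*I)) = -962*I*√2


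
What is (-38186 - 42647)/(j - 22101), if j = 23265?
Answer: -80833/1164 ≈ -69.444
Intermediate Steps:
(-38186 - 42647)/(j - 22101) = (-38186 - 42647)/(23265 - 22101) = -80833/1164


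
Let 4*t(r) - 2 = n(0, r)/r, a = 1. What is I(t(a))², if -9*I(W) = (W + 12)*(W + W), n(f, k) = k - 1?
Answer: 625/324 ≈ 1.9290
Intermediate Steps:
n(f, k) = -1 + k
t(r) = ½ + (-1 + r)/(4*r) (t(r) = ½ + ((-1 + r)/r)/4 = ½ + (-1 + r)/(4*r))
I(W) = -2*W*(12 + W)/9 (I(W) = -(W + 12)*(W + W)/9 = -(12 + W)*2*W/9 = -2*W*(12 + W)/9)
I(t(a))² = (-2*(¼)*(-1 + 3*1)/1*(12 + (¼)*(-1 + 3*1)/1)/9)² = (-2*(¼)*1*(-1 + 3)*(12 + (¼)*1*(-1 + 3))/9)² = (-2*(¼)*1*2*(12 + (¼)*1*2)/9)² = (-2/9*½*(12 + ½))² = (-2/9*½*25/2)² = (-25/18)² = 625/324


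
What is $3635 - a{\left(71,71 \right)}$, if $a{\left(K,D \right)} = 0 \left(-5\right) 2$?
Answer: $3635$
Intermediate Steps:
$a{\left(K,D \right)} = 0$ ($a{\left(K,D \right)} = 0 \cdot 2 = 0$)
$3635 - a{\left(71,71 \right)} = 3635 - 0 = 3635 + 0 = 3635$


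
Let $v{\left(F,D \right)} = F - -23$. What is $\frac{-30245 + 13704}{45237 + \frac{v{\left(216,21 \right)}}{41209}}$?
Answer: $- \frac{681638069}{1864171772} \approx -0.36565$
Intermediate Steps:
$v{\left(F,D \right)} = 23 + F$ ($v{\left(F,D \right)} = F + 23 = 23 + F$)
$\frac{-30245 + 13704}{45237 + \frac{v{\left(216,21 \right)}}{41209}} = \frac{-30245 + 13704}{45237 + \frac{23 + 216}{41209}} = - \frac{16541}{45237 + 239 \cdot \frac{1}{41209}} = - \frac{16541}{45237 + \frac{239}{41209}} = - \frac{16541}{\frac{1864171772}{41209}} = \left(-16541\right) \frac{41209}{1864171772} = - \frac{681638069}{1864171772}$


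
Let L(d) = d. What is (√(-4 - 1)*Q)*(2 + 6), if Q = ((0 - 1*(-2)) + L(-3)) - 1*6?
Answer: -56*I*√5 ≈ -125.22*I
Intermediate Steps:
Q = -7 (Q = ((0 - 1*(-2)) - 3) - 1*6 = ((0 + 2) - 3) - 6 = (2 - 3) - 6 = -1 - 6 = -7)
(√(-4 - 1)*Q)*(2 + 6) = (√(-4 - 1)*(-7))*(2 + 6) = (√(-5)*(-7))*8 = ((I*√5)*(-7))*8 = -7*I*√5*8 = -56*I*√5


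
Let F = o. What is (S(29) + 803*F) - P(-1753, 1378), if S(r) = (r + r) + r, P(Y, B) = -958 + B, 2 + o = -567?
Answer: -457240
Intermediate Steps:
o = -569 (o = -2 - 567 = -569)
F = -569
S(r) = 3*r (S(r) = 2*r + r = 3*r)
(S(29) + 803*F) - P(-1753, 1378) = (3*29 + 803*(-569)) - (-958 + 1378) = (87 - 456907) - 1*420 = -456820 - 420 = -457240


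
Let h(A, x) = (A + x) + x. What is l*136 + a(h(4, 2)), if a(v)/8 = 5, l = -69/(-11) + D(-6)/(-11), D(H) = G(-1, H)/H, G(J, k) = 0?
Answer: 9824/11 ≈ 893.09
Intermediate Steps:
D(H) = 0 (D(H) = 0/H = 0)
h(A, x) = A + 2*x
l = 69/11 (l = -69/(-11) + 0/(-11) = -69*(-1/11) + 0*(-1/11) = 69/11 + 0 = 69/11 ≈ 6.2727)
a(v) = 40 (a(v) = 8*5 = 40)
l*136 + a(h(4, 2)) = (69/11)*136 + 40 = 9384/11 + 40 = 9824/11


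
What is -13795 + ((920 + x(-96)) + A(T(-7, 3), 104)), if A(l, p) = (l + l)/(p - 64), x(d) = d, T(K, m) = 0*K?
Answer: -12971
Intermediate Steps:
T(K, m) = 0
A(l, p) = 2*l/(-64 + p) (A(l, p) = (2*l)/(-64 + p) = 2*l/(-64 + p))
-13795 + ((920 + x(-96)) + A(T(-7, 3), 104)) = -13795 + ((920 - 96) + 2*0/(-64 + 104)) = -13795 + (824 + 2*0/40) = -13795 + (824 + 2*0*(1/40)) = -13795 + (824 + 0) = -13795 + 824 = -12971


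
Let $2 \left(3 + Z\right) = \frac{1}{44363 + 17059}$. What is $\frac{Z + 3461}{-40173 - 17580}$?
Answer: $- \frac{424794553}{7094609532} \approx -0.059876$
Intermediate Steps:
$Z = - \frac{368531}{122844}$ ($Z = -3 + \frac{1}{2 \left(44363 + 17059\right)} = -3 + \frac{1}{2 \cdot 61422} = -3 + \frac{1}{2} \cdot \frac{1}{61422} = -3 + \frac{1}{122844} = - \frac{368531}{122844} \approx -3.0$)
$\frac{Z + 3461}{-40173 - 17580} = \frac{- \frac{368531}{122844} + 3461}{-40173 - 17580} = \frac{424794553}{122844 \left(-57753\right)} = \frac{424794553}{122844} \left(- \frac{1}{57753}\right) = - \frac{424794553}{7094609532}$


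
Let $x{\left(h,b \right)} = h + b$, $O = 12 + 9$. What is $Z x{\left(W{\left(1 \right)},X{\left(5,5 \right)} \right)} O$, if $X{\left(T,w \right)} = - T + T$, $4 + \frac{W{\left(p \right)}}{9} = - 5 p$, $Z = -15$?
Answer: $25515$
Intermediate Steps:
$W{\left(p \right)} = -36 - 45 p$ ($W{\left(p \right)} = -36 + 9 \left(- 5 p\right) = -36 - 45 p$)
$X{\left(T,w \right)} = 0$
$O = 21$
$x{\left(h,b \right)} = b + h$
$Z x{\left(W{\left(1 \right)},X{\left(5,5 \right)} \right)} O = - 15 \left(0 - 81\right) 21 = \left(-15\right) \left(-81\right) 21 = 1215 \cdot 21 = 25515$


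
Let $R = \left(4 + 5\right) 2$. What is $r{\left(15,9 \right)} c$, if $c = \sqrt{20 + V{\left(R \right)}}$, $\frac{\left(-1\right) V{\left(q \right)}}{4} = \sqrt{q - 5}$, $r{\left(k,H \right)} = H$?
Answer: $18 \sqrt{5 - \sqrt{13}} \approx 21.256$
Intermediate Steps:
$R = 18$ ($R = 9 \cdot 2 = 18$)
$V{\left(q \right)} = - 4 \sqrt{-5 + q}$ ($V{\left(q \right)} = - 4 \sqrt{q - 5} = - 4 \sqrt{-5 + q}$)
$c = \sqrt{20 - 4 \sqrt{13}}$ ($c = \sqrt{20 - 4 \sqrt{-5 + 18}} = \sqrt{20 - 4 \sqrt{13}} \approx 2.3617$)
$r{\left(15,9 \right)} c = 9 \cdot 2 \sqrt{5 - \sqrt{13}} = 18 \sqrt{5 - \sqrt{13}}$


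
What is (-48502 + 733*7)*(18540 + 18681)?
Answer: -1614311991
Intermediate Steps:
(-48502 + 733*7)*(18540 + 18681) = (-48502 + 5131)*37221 = -43371*37221 = -1614311991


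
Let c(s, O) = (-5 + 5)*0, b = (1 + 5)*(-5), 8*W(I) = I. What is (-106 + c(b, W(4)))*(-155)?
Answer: 16430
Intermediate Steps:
W(I) = I/8
b = -30 (b = 6*(-5) = -30)
c(s, O) = 0 (c(s, O) = 0*0 = 0)
(-106 + c(b, W(4)))*(-155) = (-106 + 0)*(-155) = -106*(-155) = 16430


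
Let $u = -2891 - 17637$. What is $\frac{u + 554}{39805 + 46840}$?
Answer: $- \frac{19974}{86645} \approx -0.23053$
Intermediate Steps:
$u = -20528$ ($u = -2891 - 17637 = -20528$)
$\frac{u + 554}{39805 + 46840} = \frac{-20528 + 554}{39805 + 46840} = - \frac{19974}{86645}$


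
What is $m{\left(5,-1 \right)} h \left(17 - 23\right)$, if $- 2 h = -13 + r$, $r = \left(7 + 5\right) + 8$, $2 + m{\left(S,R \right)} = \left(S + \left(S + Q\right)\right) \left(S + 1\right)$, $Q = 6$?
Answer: $1974$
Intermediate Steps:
$m{\left(S,R \right)} = -2 + \left(1 + S\right) \left(6 + 2 S\right)$ ($m{\left(S,R \right)} = -2 + \left(S + \left(S + 6\right)\right) \left(S + 1\right) = -2 + \left(S + \left(6 + S\right)\right) \left(1 + S\right) = -2 + \left(6 + 2 S\right) \left(1 + S\right) = -2 + \left(1 + S\right) \left(6 + 2 S\right)$)
$r = 20$ ($r = 12 + 8 = 20$)
$h = - \frac{7}{2}$ ($h = - \frac{-13 + 20}{2} = \left(- \frac{1}{2}\right) 7 = - \frac{7}{2} \approx -3.5$)
$m{\left(5,-1 \right)} h \left(17 - 23\right) = \left(4 + 2 \cdot 5^{2} + 8 \cdot 5\right) \left(- \frac{7}{2}\right) \left(17 - 23\right) = \left(4 + 2 \cdot 25 + 40\right) \left(- \frac{7}{2}\right) \left(17 - 23\right) = \left(4 + 50 + 40\right) \left(- \frac{7}{2}\right) \left(-6\right) = 94 \left(- \frac{7}{2}\right) \left(-6\right) = \left(-329\right) \left(-6\right) = 1974$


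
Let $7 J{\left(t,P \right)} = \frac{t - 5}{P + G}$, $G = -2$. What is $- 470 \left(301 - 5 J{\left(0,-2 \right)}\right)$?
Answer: $- \frac{1974705}{14} \approx -1.4105 \cdot 10^{5}$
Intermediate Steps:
$J{\left(t,P \right)} = \frac{-5 + t}{7 \left(-2 + P\right)}$ ($J{\left(t,P \right)} = \frac{\left(t - 5\right) \frac{1}{P - 2}}{7} = \frac{\left(-5 + t\right) \frac{1}{-2 + P}}{7} = \frac{\frac{1}{-2 + P} \left(-5 + t\right)}{7} = \frac{-5 + t}{7 \left(-2 + P\right)}$)
$- 470 \left(301 - 5 J{\left(0,-2 \right)}\right) = - 470 \left(301 - 5 \frac{-5 + 0}{7 \left(-2 - 2\right)}\right) = - 470 \left(301 - 5 \cdot \frac{1}{7} \frac{1}{-4} \left(-5\right)\right) = - 470 \left(301 - 5 \cdot \frac{1}{7} \left(- \frac{1}{4}\right) \left(-5\right)\right) = - 470 \left(301 - \frac{25}{28}\right) = \left(-470\right) \frac{8403}{28} = - \frac{1974705}{14}$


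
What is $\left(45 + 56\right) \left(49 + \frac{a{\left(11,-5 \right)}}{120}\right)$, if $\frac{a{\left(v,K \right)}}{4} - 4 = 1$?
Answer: $\frac{29795}{6} \approx 4965.8$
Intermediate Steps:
$a{\left(v,K \right)} = 20$ ($a{\left(v,K \right)} = 16 + 4 \cdot 1 = 16 + 4 = 20$)
$\left(45 + 56\right) \left(49 + \frac{a{\left(11,-5 \right)}}{120}\right) = \left(45 + 56\right) \left(49 + \frac{20}{120}\right) = 101 \left(49 + 20 \cdot \frac{1}{120}\right) = 101 \left(49 + \frac{1}{6}\right) = 101 \cdot \frac{295}{6} = \frac{29795}{6}$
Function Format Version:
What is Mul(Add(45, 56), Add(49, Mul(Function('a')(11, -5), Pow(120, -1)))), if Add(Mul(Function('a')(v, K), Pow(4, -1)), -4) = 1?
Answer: Rational(29795, 6) ≈ 4965.8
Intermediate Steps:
Function('a')(v, K) = 20 (Function('a')(v, K) = Add(16, Mul(4, 1)) = Add(16, 4) = 20)
Mul(Add(45, 56), Add(49, Mul(Function('a')(11, -5), Pow(120, -1)))) = Mul(Add(45, 56), Add(49, Mul(20, Pow(120, -1)))) = Mul(101, Add(49, Mul(20, Rational(1, 120)))) = Mul(101, Add(49, Rational(1, 6))) = Mul(101, Rational(295, 6)) = Rational(29795, 6)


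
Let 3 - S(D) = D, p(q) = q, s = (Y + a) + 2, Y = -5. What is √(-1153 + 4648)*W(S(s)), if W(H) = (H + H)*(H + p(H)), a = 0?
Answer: 144*√3495 ≈ 8513.1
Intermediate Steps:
s = -3 (s = (-5 + 0) + 2 = -5 + 2 = -3)
S(D) = 3 - D
W(H) = 4*H² (W(H) = (H + H)*(H + H) = (2*H)*(2*H) = 4*H²)
√(-1153 + 4648)*W(S(s)) = √(-1153 + 4648)*(4*(3 - 1*(-3))²) = √3495*(4*(3 + 3)²) = √3495*(4*6²) = √3495*(4*36) = √3495*144 = 144*√3495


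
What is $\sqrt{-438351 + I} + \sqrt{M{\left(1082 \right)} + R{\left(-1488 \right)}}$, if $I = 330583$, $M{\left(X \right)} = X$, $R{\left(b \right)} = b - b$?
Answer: $\sqrt{1082} + 2 i \sqrt{26942} \approx 32.894 + 328.28 i$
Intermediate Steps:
$R{\left(b \right)} = 0$
$\sqrt{-438351 + I} + \sqrt{M{\left(1082 \right)} + R{\left(-1488 \right)}} = \sqrt{-438351 + 330583} + \sqrt{1082 + 0} = \sqrt{-107768} + \sqrt{1082} = 2 i \sqrt{26942} + \sqrt{1082} = \sqrt{1082} + 2 i \sqrt{26942}$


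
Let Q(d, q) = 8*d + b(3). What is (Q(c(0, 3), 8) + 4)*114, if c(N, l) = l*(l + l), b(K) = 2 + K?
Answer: 17442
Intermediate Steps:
c(N, l) = 2*l**2 (c(N, l) = l*(2*l) = 2*l**2)
Q(d, q) = 5 + 8*d (Q(d, q) = 8*d + (2 + 3) = 8*d + 5 = 5 + 8*d)
(Q(c(0, 3), 8) + 4)*114 = ((5 + 8*(2*3**2)) + 4)*114 = ((5 + 8*(2*9)) + 4)*114 = ((5 + 8*18) + 4)*114 = ((5 + 144) + 4)*114 = (149 + 4)*114 = 153*114 = 17442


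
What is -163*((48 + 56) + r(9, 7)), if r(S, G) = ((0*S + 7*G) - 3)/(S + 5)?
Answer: -122413/7 ≈ -17488.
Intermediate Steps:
r(S, G) = (-3 + 7*G)/(5 + S) (r(S, G) = ((0 + 7*G) - 3)/(5 + S) = (7*G - 3)/(5 + S) = (-3 + 7*G)/(5 + S))
-163*((48 + 56) + r(9, 7)) = -163*((48 + 56) + (-3 + 7*7)/(5 + 9)) = -163*(104 + (-3 + 49)/14) = -163*(104 + (1/14)*46) = -163*(104 + 23/7) = -163*751/7 = -122413/7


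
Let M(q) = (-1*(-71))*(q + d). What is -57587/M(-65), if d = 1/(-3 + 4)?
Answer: 57587/4544 ≈ 12.673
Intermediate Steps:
d = 1 (d = 1/1 = 1)
M(q) = 71 + 71*q (M(q) = (-1*(-71))*(q + 1) = 71*(1 + q) = 71 + 71*q)
-57587/M(-65) = -57587/(71 + 71*(-65)) = -57587/(71 - 4615) = -57587/(-4544) = -57587*(-1/4544) = 57587/4544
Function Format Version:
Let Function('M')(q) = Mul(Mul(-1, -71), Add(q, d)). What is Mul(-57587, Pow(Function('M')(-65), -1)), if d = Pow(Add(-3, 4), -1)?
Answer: Rational(57587, 4544) ≈ 12.673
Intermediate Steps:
d = 1 (d = Pow(1, -1) = 1)
Function('M')(q) = Add(71, Mul(71, q)) (Function('M')(q) = Mul(Mul(-1, -71), Add(q, 1)) = Mul(71, Add(1, q)) = Add(71, Mul(71, q)))
Mul(-57587, Pow(Function('M')(-65), -1)) = Mul(-57587, Pow(Add(71, Mul(71, -65)), -1)) = Mul(-57587, Pow(Add(71, -4615), -1)) = Mul(-57587, Pow(-4544, -1)) = Mul(-57587, Rational(-1, 4544)) = Rational(57587, 4544)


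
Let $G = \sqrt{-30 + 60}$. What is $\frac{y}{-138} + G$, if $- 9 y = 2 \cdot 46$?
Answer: $\frac{2}{27} + \sqrt{30} \approx 5.5513$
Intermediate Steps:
$y = - \frac{92}{9}$ ($y = - \frac{2 \cdot 46}{9} = \left(- \frac{1}{9}\right) 92 = - \frac{92}{9} \approx -10.222$)
$G = \sqrt{30} \approx 5.4772$
$\frac{y}{-138} + G = - \frac{92}{9 \left(-138\right)} + \sqrt{30} = \left(- \frac{92}{9}\right) \left(- \frac{1}{138}\right) + \sqrt{30} = \frac{2}{27} + \sqrt{30}$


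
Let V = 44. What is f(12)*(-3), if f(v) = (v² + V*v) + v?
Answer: -2052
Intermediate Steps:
f(v) = v² + 45*v (f(v) = (v² + 44*v) + v = v² + 45*v)
f(12)*(-3) = (12*(45 + 12))*(-3) = (12*57)*(-3) = 684*(-3) = -2052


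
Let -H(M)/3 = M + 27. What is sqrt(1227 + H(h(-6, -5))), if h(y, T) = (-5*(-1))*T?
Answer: sqrt(1221) ≈ 34.943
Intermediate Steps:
h(y, T) = 5*T
H(M) = -81 - 3*M (H(M) = -3*(M + 27) = -3*(27 + M) = -81 - 3*M)
sqrt(1227 + H(h(-6, -5))) = sqrt(1227 + (-81 - 15*(-5))) = sqrt(1227 + (-81 - 3*(-25))) = sqrt(1227 + (-81 + 75)) = sqrt(1227 - 6) = sqrt(1221)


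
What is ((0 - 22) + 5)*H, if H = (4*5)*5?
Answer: -1700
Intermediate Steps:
H = 100 (H = 20*5 = 100)
((0 - 22) + 5)*H = ((0 - 22) + 5)*100 = (-22 + 5)*100 = -17*100 = -1700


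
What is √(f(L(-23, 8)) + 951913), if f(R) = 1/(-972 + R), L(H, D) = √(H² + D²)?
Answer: √(925259435 - 951913*√593)/√(972 - √593) ≈ 975.66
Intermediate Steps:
L(H, D) = √(D² + H²)
√(f(L(-23, 8)) + 951913) = √(1/(-972 + √(8² + (-23)²)) + 951913) = √(1/(-972 + √(64 + 529)) + 951913) = √(1/(-972 + √593) + 951913) = √(951913 + 1/(-972 + √593))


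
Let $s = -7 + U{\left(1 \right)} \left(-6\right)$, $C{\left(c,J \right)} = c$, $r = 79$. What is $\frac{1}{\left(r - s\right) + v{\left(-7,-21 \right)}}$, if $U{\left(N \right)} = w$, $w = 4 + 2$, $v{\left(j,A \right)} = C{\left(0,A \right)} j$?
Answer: $\frac{1}{122} \approx 0.0081967$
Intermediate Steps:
$v{\left(j,A \right)} = 0$ ($v{\left(j,A \right)} = 0 j = 0$)
$w = 6$
$U{\left(N \right)} = 6$
$s = -43$ ($s = -7 + 6 \left(-6\right) = -7 - 36 = -43$)
$\frac{1}{\left(r - s\right) + v{\left(-7,-21 \right)}} = \frac{1}{\left(79 - -43\right) + 0} = \frac{1}{\left(79 + 43\right) + 0} = \frac{1}{122 + 0} = \frac{1}{122}$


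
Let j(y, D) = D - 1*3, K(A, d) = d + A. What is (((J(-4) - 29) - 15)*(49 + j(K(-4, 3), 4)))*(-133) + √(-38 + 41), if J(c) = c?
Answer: 319200 + √3 ≈ 3.1920e+5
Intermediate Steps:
K(A, d) = A + d
j(y, D) = -3 + D (j(y, D) = D - 3 = -3 + D)
(((J(-4) - 29) - 15)*(49 + j(K(-4, 3), 4)))*(-133) + √(-38 + 41) = (((-4 - 29) - 15)*(49 + (-3 + 4)))*(-133) + √(-38 + 41) = ((-33 - 15)*(49 + 1))*(-133) + √3 = -48*50*(-133) + √3 = -2400*(-133) + √3 = 319200 + √3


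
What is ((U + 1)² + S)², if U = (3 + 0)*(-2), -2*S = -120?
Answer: 7225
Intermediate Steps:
S = 60 (S = -½*(-120) = 60)
U = -6 (U = 3*(-2) = -6)
((U + 1)² + S)² = ((-6 + 1)² + 60)² = ((-5)² + 60)² = (25 + 60)² = 85² = 7225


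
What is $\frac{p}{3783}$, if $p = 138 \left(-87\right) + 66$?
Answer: $- \frac{3980}{1261} \approx -3.1562$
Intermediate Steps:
$p = -11940$ ($p = -12006 + 66 = -11940$)
$\frac{p}{3783} = - \frac{11940}{3783} = \left(-11940\right) \frac{1}{3783} = - \frac{3980}{1261}$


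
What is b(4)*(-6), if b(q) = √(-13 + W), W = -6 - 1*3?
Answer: -6*I*√22 ≈ -28.142*I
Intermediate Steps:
W = -9 (W = -6 - 3 = -9)
b(q) = I*√22 (b(q) = √(-13 - 9) = √(-22) = I*√22)
b(4)*(-6) = (I*√22)*(-6) = -6*I*√22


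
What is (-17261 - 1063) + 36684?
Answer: 18360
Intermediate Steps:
(-17261 - 1063) + 36684 = -18324 + 36684 = 18360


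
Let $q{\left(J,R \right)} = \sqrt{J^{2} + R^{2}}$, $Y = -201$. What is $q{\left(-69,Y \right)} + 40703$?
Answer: $40703 + 3 \sqrt{5018} \approx 40916.0$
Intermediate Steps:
$q{\left(-69,Y \right)} + 40703 = \sqrt{\left(-69\right)^{2} + \left(-201\right)^{2}} + 40703 = \sqrt{4761 + 40401} + 40703 = \sqrt{45162} + 40703 = 3 \sqrt{5018} + 40703 = 40703 + 3 \sqrt{5018}$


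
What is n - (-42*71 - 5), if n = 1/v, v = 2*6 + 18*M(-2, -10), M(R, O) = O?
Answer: 501815/168 ≈ 2987.0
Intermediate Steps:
v = -168 (v = 2*6 + 18*(-10) = 12 - 180 = -168)
n = -1/168 (n = 1/(-168) = -1/168 ≈ -0.0059524)
n - (-42*71 - 5) = -1/168 - (-42*71 - 5) = -1/168 - (-2982 - 5) = -1/168 - 1*(-2987) = -1/168 + 2987 = 501815/168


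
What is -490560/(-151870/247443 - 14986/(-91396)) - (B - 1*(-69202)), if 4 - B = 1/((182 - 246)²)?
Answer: 21279107831608070365/20832521670656 ≈ 1.0214e+6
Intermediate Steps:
B = 16383/4096 (B = 4 - 1/((182 - 246)²) = 4 - 1/((-64)²) = 4 - 1/4096 = 16383/4096 ≈ 3.9998)
-490560/(-151870/247443 - 14986/(-91396)) - (B - 1*(-69202)) = -490560/(-151870/247443 - 14986/(-91396)) - (16383/4096 - 1*(-69202)) = -490560/(-151870*1/247443 - 14986*(-1/91396)) - (16383/4096 + 69202) = -490560/(-151870/247443 + 7493/45698) - 1*283467775/4096 = -490560/(-5086064861/11307650214) - 283467775/4096 = -490560*(-11307650214/5086064861) - 283467775/4096 = 5547080888979840/5086064861 - 283467775/4096 = 21279107831608070365/20832521670656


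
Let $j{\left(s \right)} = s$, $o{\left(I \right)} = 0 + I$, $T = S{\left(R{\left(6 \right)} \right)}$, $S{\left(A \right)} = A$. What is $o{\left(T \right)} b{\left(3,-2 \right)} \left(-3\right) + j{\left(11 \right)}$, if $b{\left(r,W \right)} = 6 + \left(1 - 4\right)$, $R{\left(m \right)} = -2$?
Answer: $29$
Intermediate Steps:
$T = -2$
$o{\left(I \right)} = I$
$b{\left(r,W \right)} = 3$ ($b{\left(r,W \right)} = 6 + \left(1 - 4\right) = 6 - 3 = 3$)
$o{\left(T \right)} b{\left(3,-2 \right)} \left(-3\right) + j{\left(11 \right)} = - 2 \cdot 3 \left(-3\right) + 11 = \left(-2\right) \left(-9\right) + 11 = 18 + 11 = 29$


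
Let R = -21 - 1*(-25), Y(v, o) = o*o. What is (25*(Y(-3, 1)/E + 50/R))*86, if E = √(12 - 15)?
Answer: 26875 - 2150*I*√3/3 ≈ 26875.0 - 1241.3*I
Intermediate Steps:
Y(v, o) = o²
E = I*√3 (E = √(-3) = I*√3 ≈ 1.732*I)
R = 4 (R = -21 + 25 = 4)
(25*(Y(-3, 1)/E + 50/R))*86 = (25*(1²/((I*√3)) + 50/4))*86 = (25*(1*(-I*√3/3) + 50*(¼)))*86 = (25*(-I*√3/3 + 25/2))*86 = (25*(25/2 - I*√3/3))*86 = (625/2 - 25*I*√3/3)*86 = 26875 - 2150*I*√3/3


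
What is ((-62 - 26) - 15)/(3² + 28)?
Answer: -103/37 ≈ -2.7838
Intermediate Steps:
((-62 - 26) - 15)/(3² + 28) = (-88 - 15)/(9 + 28) = -103/37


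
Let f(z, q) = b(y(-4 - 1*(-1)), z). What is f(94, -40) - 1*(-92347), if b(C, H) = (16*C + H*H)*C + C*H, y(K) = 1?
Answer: 101293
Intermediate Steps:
b(C, H) = C*H + C*(H² + 16*C) (b(C, H) = (16*C + H²)*C + C*H = (H² + 16*C)*C + C*H = C*(H² + 16*C) + C*H = C*H + C*(H² + 16*C))
f(z, q) = 16 + z + z² (f(z, q) = 1*(z + z² + 16*1) = 1*(z + z² + 16) = 1*(16 + z + z²) = 16 + z + z²)
f(94, -40) - 1*(-92347) = (16 + 94 + 94²) - 1*(-92347) = (16 + 94 + 8836) + 92347 = 8946 + 92347 = 101293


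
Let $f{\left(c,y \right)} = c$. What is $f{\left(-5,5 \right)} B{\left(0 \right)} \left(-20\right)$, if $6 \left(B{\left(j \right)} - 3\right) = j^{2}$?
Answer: $300$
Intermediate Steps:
$B{\left(j \right)} = 3 + \frac{j^{2}}{6}$
$f{\left(-5,5 \right)} B{\left(0 \right)} \left(-20\right) = - 5 \left(3 + \frac{0^{2}}{6}\right) \left(-20\right) = - 5 \left(3 + \frac{1}{6} \cdot 0\right) \left(-20\right) = - 5 \left(3 + 0\right) \left(-20\right) = \left(-5\right) 3 \left(-20\right) = \left(-15\right) \left(-20\right) = 300$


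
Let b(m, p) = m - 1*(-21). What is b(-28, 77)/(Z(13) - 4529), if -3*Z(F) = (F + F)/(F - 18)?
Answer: 105/67909 ≈ 0.0015462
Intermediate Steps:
Z(F) = -2*F/(3*(-18 + F)) (Z(F) = -(F + F)/(3*(F - 18)) = -2*F/(3*(-18 + F)))
b(m, p) = 21 + m (b(m, p) = m + 21 = 21 + m)
b(-28, 77)/(Z(13) - 4529) = (21 - 28)/(-2*13/(-54 + 3*13) - 4529) = -7/(-2*13/(-54 + 39) - 4529) = -7/(-2*13/(-15) - 4529) = -7/(-2*13*(-1/15) - 4529) = -7/(26/15 - 4529) = -7/(-67909/15) = -7*(-15/67909) = 105/67909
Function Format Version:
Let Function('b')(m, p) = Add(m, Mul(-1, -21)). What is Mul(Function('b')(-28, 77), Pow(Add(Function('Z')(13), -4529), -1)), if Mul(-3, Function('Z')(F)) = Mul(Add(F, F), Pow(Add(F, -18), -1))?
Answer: Rational(105, 67909) ≈ 0.0015462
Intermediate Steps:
Function('Z')(F) = Mul(Rational(-2, 3), F, Pow(Add(-18, F), -1)) (Function('Z')(F) = Mul(Rational(-1, 3), Mul(Add(F, F), Pow(Add(F, -18), -1))) = Mul(Rational(-1, 3), Mul(Mul(2, F), Pow(Add(-18, F), -1))) = Mul(Rational(-1, 3), Mul(2, F, Pow(Add(-18, F), -1))) = Mul(Rational(-2, 3), F, Pow(Add(-18, F), -1)))
Function('b')(m, p) = Add(21, m) (Function('b')(m, p) = Add(m, 21) = Add(21, m))
Mul(Function('b')(-28, 77), Pow(Add(Function('Z')(13), -4529), -1)) = Mul(Add(21, -28), Pow(Add(Mul(-2, 13, Pow(Add(-54, Mul(3, 13)), -1)), -4529), -1)) = Mul(-7, Pow(Add(Mul(-2, 13, Pow(Add(-54, 39), -1)), -4529), -1)) = Mul(-7, Pow(Add(Mul(-2, 13, Pow(-15, -1)), -4529), -1)) = Mul(-7, Pow(Add(Mul(-2, 13, Rational(-1, 15)), -4529), -1)) = Mul(-7, Pow(Add(Rational(26, 15), -4529), -1)) = Mul(-7, Pow(Rational(-67909, 15), -1)) = Mul(-7, Rational(-15, 67909)) = Rational(105, 67909)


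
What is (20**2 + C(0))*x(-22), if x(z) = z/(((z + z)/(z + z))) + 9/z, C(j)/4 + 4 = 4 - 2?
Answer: -96628/11 ≈ -8784.4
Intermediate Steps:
C(j) = -8 (C(j) = -16 + 4*(4 - 2) = -16 + 4*2 = -16 + 8 = -8)
x(z) = z + 9/z (x(z) = z/(((2*z)/((2*z)))) + 9/z = z/(((2*z)*(1/(2*z)))) + 9/z = z/1 + 9/z = z*1 + 9/z = z + 9/z)
(20**2 + C(0))*x(-22) = (20**2 - 8)*(-22 + 9/(-22)) = (400 - 8)*(-22 + 9*(-1/22)) = 392*(-22 - 9/22) = 392*(-493/22) = -96628/11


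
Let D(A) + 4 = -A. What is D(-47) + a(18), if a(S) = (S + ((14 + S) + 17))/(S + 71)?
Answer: 3894/89 ≈ 43.753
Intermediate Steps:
D(A) = -4 - A
a(S) = (31 + 2*S)/(71 + S) (a(S) = (S + (31 + S))/(71 + S) = (31 + 2*S)/(71 + S))
D(-47) + a(18) = (-4 - 1*(-47)) + (31 + 2*18)/(71 + 18) = (-4 + 47) + (31 + 36)/89 = 43 + (1/89)*67 = 43 + 67/89 = 3894/89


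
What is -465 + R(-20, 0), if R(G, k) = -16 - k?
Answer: -481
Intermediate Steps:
-465 + R(-20, 0) = -465 + (-16 - 1*0) = -465 + (-16 + 0) = -465 - 16 = -481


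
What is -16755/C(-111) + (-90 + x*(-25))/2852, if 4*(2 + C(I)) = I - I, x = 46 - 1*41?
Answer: 23892415/2852 ≈ 8377.4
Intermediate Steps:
x = 5 (x = 46 - 41 = 5)
C(I) = -2 (C(I) = -2 + (I - I)/4 = -2 + (¼)*0 = -2 + 0 = -2)
-16755/C(-111) + (-90 + x*(-25))/2852 = -16755/(-2) + (-90 + 5*(-25))/2852 = -16755*(-½) + (-90 - 125)*(1/2852) = 16755/2 - 215*1/2852 = 16755/2 - 215/2852 = 23892415/2852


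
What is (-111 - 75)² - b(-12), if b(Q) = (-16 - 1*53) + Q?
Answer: 34677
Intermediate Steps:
b(Q) = -69 + Q (b(Q) = (-16 - 53) + Q = -69 + Q)
(-111 - 75)² - b(-12) = (-111 - 75)² - (-69 - 12) = (-186)² - 1*(-81) = 34596 + 81 = 34677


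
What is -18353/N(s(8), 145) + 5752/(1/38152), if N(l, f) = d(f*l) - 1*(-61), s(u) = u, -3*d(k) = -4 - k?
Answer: 98533168143/449 ≈ 2.1945e+8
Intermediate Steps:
d(k) = 4/3 + k/3 (d(k) = -(-4 - k)/3 = 4/3 + k/3)
N(l, f) = 187/3 + f*l/3 (N(l, f) = (4/3 + (f*l)/3) - 1*(-61) = (4/3 + f*l/3) + 61 = 187/3 + f*l/3)
-18353/N(s(8), 145) + 5752/(1/38152) = -18353/(187/3 + (1/3)*145*8) + 5752/(1/38152) = -18353/(187/3 + 1160/3) + 5752/(1/38152) = -18353/449 + 5752*38152 = -18353*1/449 + 219450304 = -18353/449 + 219450304 = 98533168143/449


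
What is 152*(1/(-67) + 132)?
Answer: 1344136/67 ≈ 20062.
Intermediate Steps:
152*(1/(-67) + 132) = 152*(-1/67 + 132) = 152*(8843/67) = 1344136/67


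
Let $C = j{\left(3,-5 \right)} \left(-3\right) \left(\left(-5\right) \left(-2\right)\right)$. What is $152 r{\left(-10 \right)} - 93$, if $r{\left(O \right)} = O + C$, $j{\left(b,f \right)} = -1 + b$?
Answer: $-10733$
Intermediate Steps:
$C = -60$ ($C = \left(-1 + 3\right) \left(-3\right) \left(\left(-5\right) \left(-2\right)\right) = 2 \left(-3\right) 10 = \left(-6\right) 10 = -60$)
$r{\left(O \right)} = -60 + O$ ($r{\left(O \right)} = O - 60 = -60 + O$)
$152 r{\left(-10 \right)} - 93 = 152 \left(-60 - 10\right) - 93 = 152 \left(-70\right) - 93 = -10640 - 93 = -10733$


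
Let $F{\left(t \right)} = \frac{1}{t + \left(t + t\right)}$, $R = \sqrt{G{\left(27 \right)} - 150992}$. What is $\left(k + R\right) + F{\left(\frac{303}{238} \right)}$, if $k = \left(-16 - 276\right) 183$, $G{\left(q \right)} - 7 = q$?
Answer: $- \frac{48573086}{909} + i \sqrt{150958} \approx -53436.0 + 388.53 i$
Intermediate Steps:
$G{\left(q \right)} = 7 + q$
$k = -53436$ ($k = \left(-292\right) 183 = -53436$)
$R = i \sqrt{150958}$ ($R = \sqrt{\left(7 + 27\right) - 150992} = \sqrt{34 - 150992} = \sqrt{-150958} = i \sqrt{150958} \approx 388.53 i$)
$F{\left(t \right)} = \frac{1}{3 t}$ ($F{\left(t \right)} = \frac{1}{t + 2 t} = \frac{1}{3 t}$)
$\left(k + R\right) + F{\left(\frac{303}{238} \right)} = \left(-53436 + i \sqrt{150958}\right) + \frac{1}{3 \cdot \frac{303}{238}} = \left(-53436 + i \sqrt{150958}\right) + \frac{1}{3} \cdot \frac{238}{303} = \left(-53436 + i \sqrt{150958}\right) + \frac{238}{909} = - \frac{48573086}{909} + i \sqrt{150958}$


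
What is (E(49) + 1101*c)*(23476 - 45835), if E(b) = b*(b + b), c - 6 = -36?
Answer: 631149852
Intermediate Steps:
c = -30 (c = 6 - 36 = -30)
E(b) = 2*b**2 (E(b) = b*(2*b) = 2*b**2)
(E(49) + 1101*c)*(23476 - 45835) = (2*49**2 + 1101*(-30))*(23476 - 45835) = (2*2401 - 33030)*(-22359) = (4802 - 33030)*(-22359) = -28228*(-22359) = 631149852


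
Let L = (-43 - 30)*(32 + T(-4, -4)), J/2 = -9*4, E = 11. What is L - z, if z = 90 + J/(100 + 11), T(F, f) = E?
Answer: -119449/37 ≈ -3228.4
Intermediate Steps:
T(F, f) = 11
J = -72 (J = 2*(-9*4) = 2*(-36) = -72)
z = 3306/37 (z = 90 - 72/(100 + 11) = 90 - 72/111 = 90 + (1/111)*(-72) = 90 - 24/37 = 3306/37 ≈ 89.351)
L = -3139 (L = (-43 - 30)*(32 + 11) = -73*43 = -3139)
L - z = -3139 - 1*3306/37 = -3139 - 3306/37 = -119449/37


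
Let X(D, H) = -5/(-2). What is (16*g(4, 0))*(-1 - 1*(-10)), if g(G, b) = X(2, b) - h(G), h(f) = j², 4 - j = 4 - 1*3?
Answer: -936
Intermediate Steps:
X(D, H) = 5/2 (X(D, H) = -5*(-½) = 5/2)
j = 3 (j = 4 - (4 - 1*3) = 4 - (4 - 3) = 4 - 1*1 = 4 - 1 = 3)
h(f) = 9 (h(f) = 3² = 9)
g(G, b) = -13/2 (g(G, b) = 5/2 - 1*9 = 5/2 - 9 = -13/2)
(16*g(4, 0))*(-1 - 1*(-10)) = (16*(-13/2))*(-1 - 1*(-10)) = -104*(-1 + 10) = -104*9 = -936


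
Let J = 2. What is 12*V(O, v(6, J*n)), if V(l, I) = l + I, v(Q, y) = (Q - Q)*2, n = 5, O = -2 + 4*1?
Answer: 24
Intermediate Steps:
O = 2 (O = -2 + 4 = 2)
v(Q, y) = 0 (v(Q, y) = 0*2 = 0)
V(l, I) = I + l
12*V(O, v(6, J*n)) = 12*(0 + 2) = 12*2 = 24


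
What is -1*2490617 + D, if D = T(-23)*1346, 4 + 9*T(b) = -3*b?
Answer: -22328063/9 ≈ -2.4809e+6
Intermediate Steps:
T(b) = -4/9 - b/3 (T(b) = -4/9 + (-3*b)/9 = -4/9 - b/3)
D = 87490/9 (D = (-4/9 - ⅓*(-23))*1346 = (-4/9 + 23/3)*1346 = (65/9)*1346 = 87490/9 ≈ 9721.1)
-1*2490617 + D = -1*2490617 + 87490/9 = -2490617 + 87490/9 = -22328063/9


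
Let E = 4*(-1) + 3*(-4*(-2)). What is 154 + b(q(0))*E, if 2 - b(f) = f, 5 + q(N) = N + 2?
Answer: 254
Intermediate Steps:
q(N) = -3 + N (q(N) = -5 + (N + 2) = -5 + (2 + N) = -3 + N)
b(f) = 2 - f
E = 20 (E = -4 + 3*8 = -4 + 24 = 20)
154 + b(q(0))*E = 154 + (2 - (-3 + 0))*20 = 154 + (2 - 1*(-3))*20 = 154 + (2 + 3)*20 = 154 + 5*20 = 154 + 100 = 254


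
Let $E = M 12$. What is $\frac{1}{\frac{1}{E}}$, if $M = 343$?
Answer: $4116$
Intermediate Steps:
$E = 4116$ ($E = 343 \cdot 12 = 4116$)
$\frac{1}{\frac{1}{E}} = \frac{1}{\frac{1}{4116}} = 4116$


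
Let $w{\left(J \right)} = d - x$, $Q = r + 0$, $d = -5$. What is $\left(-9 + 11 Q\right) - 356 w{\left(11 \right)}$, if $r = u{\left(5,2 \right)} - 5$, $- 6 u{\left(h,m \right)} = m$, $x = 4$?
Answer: $\frac{9409}{3} \approx 3136.3$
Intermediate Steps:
$u{\left(h,m \right)} = - \frac{m}{6}$
$r = - \frac{16}{3}$ ($r = \left(- \frac{1}{6}\right) 2 - 5 = - \frac{1}{3} - 5 = - \frac{16}{3} \approx -5.3333$)
$Q = - \frac{16}{3}$ ($Q = - \frac{16}{3} + 0 = - \frac{16}{3} \approx -5.3333$)
$w{\left(J \right)} = -9$ ($w{\left(J \right)} = -5 - 4 = -9$)
$\left(-9 + 11 Q\right) - 356 w{\left(11 \right)} = \left(-9 + 11 \left(- \frac{16}{3}\right)\right) - -3204 = \left(-9 - \frac{176}{3}\right) + 3204 = - \frac{203}{3} + 3204 = \frac{9409}{3}$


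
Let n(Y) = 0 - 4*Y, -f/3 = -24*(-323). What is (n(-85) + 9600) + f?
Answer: -13316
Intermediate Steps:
f = -23256 (f = -(-72)*(-323) = -3*7752 = -23256)
n(Y) = -4*Y
(n(-85) + 9600) + f = (-4*(-85) + 9600) - 23256 = (340 + 9600) - 23256 = 9940 - 23256 = -13316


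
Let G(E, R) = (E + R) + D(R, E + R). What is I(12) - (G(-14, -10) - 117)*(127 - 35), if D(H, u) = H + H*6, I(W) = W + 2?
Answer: 19426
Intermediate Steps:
I(W) = 2 + W
D(H, u) = 7*H (D(H, u) = H + 6*H = 7*H)
G(E, R) = E + 8*R (G(E, R) = (E + R) + 7*R = E + 8*R)
I(12) - (G(-14, -10) - 117)*(127 - 35) = (2 + 12) - ((-14 + 8*(-10)) - 117)*(127 - 35) = 14 - ((-14 - 80) - 117)*92 = 14 - (-94 - 117)*92 = 14 - (-211)*92 = 14 - 1*(-19412) = 14 + 19412 = 19426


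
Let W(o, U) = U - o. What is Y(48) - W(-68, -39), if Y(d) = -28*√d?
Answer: -29 - 112*√3 ≈ -222.99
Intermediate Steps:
Y(48) - W(-68, -39) = -112*√3 - (-39 - 1*(-68)) = -112*√3 - (-39 + 68) = -112*√3 - 1*29 = -112*√3 - 29 = -29 - 112*√3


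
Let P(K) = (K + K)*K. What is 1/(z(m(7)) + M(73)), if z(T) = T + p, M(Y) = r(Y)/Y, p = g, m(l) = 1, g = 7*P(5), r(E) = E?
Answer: 1/352 ≈ 0.0028409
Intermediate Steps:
P(K) = 2*K**2 (P(K) = (2*K)*K = 2*K**2)
g = 350 (g = 7*(2*5**2) = 7*(2*25) = 7*50 = 350)
p = 350
M(Y) = 1 (M(Y) = Y/Y = 1)
z(T) = 350 + T (z(T) = T + 350 = 350 + T)
1/(z(m(7)) + M(73)) = 1/((350 + 1) + 1) = 1/(351 + 1) = 1/352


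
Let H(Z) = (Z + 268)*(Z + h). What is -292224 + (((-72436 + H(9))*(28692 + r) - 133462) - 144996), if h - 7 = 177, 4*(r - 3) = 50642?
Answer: -1570582589/2 ≈ -7.8529e+8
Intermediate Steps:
r = 25327/2 (r = 3 + (¼)*50642 = 3 + 25321/2 = 25327/2 ≈ 12664.)
h = 184 (h = 7 + 177 = 184)
H(Z) = (184 + Z)*(268 + Z) (H(Z) = (Z + 268)*(Z + 184) = (268 + Z)*(184 + Z) = (184 + Z)*(268 + Z))
-292224 + (((-72436 + H(9))*(28692 + r) - 133462) - 144996) = -292224 + (((-72436 + (49312 + 9² + 452*9))*(28692 + 25327/2) - 133462) - 144996) = -292224 + (((-72436 + (49312 + 81 + 4068))*(82711/2) - 133462) - 144996) = -292224 + (((-72436 + 53461)*(82711/2) - 133462) - 144996) = -292224 + ((-18975*82711/2 - 133462) - 144996) = -292224 + ((-1569441225/2 - 133462) - 144996) = -292224 + (-1569708149/2 - 144996) = -292224 - 1569998141/2 = -1570582589/2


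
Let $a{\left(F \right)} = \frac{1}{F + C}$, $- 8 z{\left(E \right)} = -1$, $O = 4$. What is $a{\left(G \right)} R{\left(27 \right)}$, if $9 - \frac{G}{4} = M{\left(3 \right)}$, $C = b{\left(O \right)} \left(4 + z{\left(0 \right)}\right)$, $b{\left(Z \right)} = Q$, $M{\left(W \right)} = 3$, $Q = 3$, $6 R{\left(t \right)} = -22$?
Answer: $- \frac{88}{873} \approx -0.1008$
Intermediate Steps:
$R{\left(t \right)} = - \frac{11}{3}$ ($R{\left(t \right)} = \frac{1}{6} \left(-22\right) = - \frac{11}{3}$)
$b{\left(Z \right)} = 3$
$z{\left(E \right)} = \frac{1}{8}$ ($z{\left(E \right)} = \left(- \frac{1}{8}\right) \left(-1\right) = \frac{1}{8}$)
$C = \frac{99}{8}$ ($C = 3 \left(4 + \frac{1}{8}\right) = 3 \cdot \frac{33}{8} = \frac{99}{8} \approx 12.375$)
$G = 24$ ($G = 36 - 12 = 24$)
$a{\left(F \right)} = \frac{1}{\frac{99}{8} + F}$ ($a{\left(F \right)} = \frac{1}{F + \frac{99}{8}} = \frac{1}{\frac{99}{8} + F}$)
$a{\left(G \right)} R{\left(27 \right)} = \frac{8}{99 + 8 \cdot 24} \left(- \frac{11}{3}\right) = \frac{8}{99 + 192} \left(- \frac{11}{3}\right) = \frac{8}{291} \left(- \frac{11}{3}\right) = - \frac{88}{873}$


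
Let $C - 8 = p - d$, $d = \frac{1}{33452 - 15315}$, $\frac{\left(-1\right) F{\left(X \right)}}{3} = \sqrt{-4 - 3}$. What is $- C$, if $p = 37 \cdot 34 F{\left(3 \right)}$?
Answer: $- \frac{145095}{18137} + 3774 i \sqrt{7} \approx -7.9999 + 9985.1 i$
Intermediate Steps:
$F{\left(X \right)} = - 3 i \sqrt{7}$ ($F{\left(X \right)} = - 3 \sqrt{-4 - 3} = - 3 \sqrt{-7} = - 3 i \sqrt{7}$)
$d = \frac{1}{18137} \approx 5.5136 \cdot 10^{-5}$
$p = - 3774 i \sqrt{7}$ ($p = 37 \cdot 34 \left(- 3 i \sqrt{7}\right) = 1258 \left(- 3 i \sqrt{7}\right) = - 3774 i \sqrt{7} \approx - 9985.1 i$)
$C = \frac{145095}{18137} - 3774 i \sqrt{7}$ ($C = 8 - \left(\frac{1}{18137} + 3774 i \sqrt{7}\right) = \frac{145095}{18137} - 3774 i \sqrt{7} \approx 7.9999 - 9985.1 i$)
$- C = - (\frac{145095}{18137} - 3774 i \sqrt{7}) = - \frac{145095}{18137} + 3774 i \sqrt{7}$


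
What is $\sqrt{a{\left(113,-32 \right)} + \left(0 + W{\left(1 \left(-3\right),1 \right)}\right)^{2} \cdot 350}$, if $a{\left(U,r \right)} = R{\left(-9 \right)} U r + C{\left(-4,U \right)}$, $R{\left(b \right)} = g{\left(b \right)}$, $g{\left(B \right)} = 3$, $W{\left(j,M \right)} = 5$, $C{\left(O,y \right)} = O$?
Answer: $i \sqrt{2102} \approx 45.848 i$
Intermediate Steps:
$R{\left(b \right)} = 3$
$a{\left(U,r \right)} = -4 + 3 U r$ ($a{\left(U,r \right)} = 3 U r - 4 = -4 + 3 U r$)
$\sqrt{a{\left(113,-32 \right)} + \left(0 + W{\left(1 \left(-3\right),1 \right)}\right)^{2} \cdot 350} = \sqrt{\left(-4 + 3 \cdot 113 \left(-32\right)\right) + \left(0 + 5\right)^{2} \cdot 350} = \sqrt{\left(-4 - 10848\right) + 5^{2} \cdot 350} = \sqrt{-10852 + 25 \cdot 350} = \sqrt{-10852 + 8750} = \sqrt{-2102} = i \sqrt{2102}$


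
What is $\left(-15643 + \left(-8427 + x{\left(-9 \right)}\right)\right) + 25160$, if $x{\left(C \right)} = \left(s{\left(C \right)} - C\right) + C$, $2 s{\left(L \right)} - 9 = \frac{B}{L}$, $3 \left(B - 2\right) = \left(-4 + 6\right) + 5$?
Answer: $\frac{29545}{27} \approx 1094.3$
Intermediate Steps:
$B = \frac{13}{3}$ ($B = 2 + \frac{\left(-4 + 6\right) + 5}{3} = 2 + \frac{2 + 5}{3} = 2 + \frac{1}{3} \cdot 7 = 2 + \frac{7}{3} = \frac{13}{3} \approx 4.3333$)
$s{\left(L \right)} = \frac{9}{2} + \frac{13}{6 L}$ ($s{\left(L \right)} = \frac{9}{2} + \frac{\frac{13}{3} \frac{1}{L}}{2} = \frac{9}{2} + \frac{13}{6 L}$)
$x{\left(C \right)} = \frac{13 + 27 C}{6 C}$ ($x{\left(C \right)} = \left(\frac{13 + 27 C}{6 C} - C\right) + C = \left(- C + \frac{13 + 27 C}{6 C}\right) + C = \frac{13 + 27 C}{6 C}$)
$\left(-15643 + \left(-8427 + x{\left(-9 \right)}\right)\right) + 25160 = \left(-15643 - \left(8427 - \frac{13 + 27 \left(-9\right)}{6 \left(-9\right)}\right)\right) + 25160 = \left(-15643 - \left(8427 + \frac{13 - 243}{54}\right)\right) + 25160 = \left(-15643 - \left(8427 + \frac{1}{54} \left(-230\right)\right)\right) + 25160 = \left(-15643 + \left(-8427 + \frac{115}{27}\right)\right) + 25160 = \left(-15643 - \frac{227414}{27}\right) + 25160 = - \frac{649775}{27} + 25160 = \frac{29545}{27}$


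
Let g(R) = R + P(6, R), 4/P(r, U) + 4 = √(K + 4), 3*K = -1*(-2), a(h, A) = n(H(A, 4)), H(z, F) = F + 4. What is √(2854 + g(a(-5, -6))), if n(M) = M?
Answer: √(34332 - 2862*√42)/√(12 - √42) ≈ 53.477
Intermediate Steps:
H(z, F) = 4 + F
a(h, A) = 8 (a(h, A) = 4 + 4 = 8)
K = ⅔ (K = (-1*(-2))/3 = (⅓)*2 = ⅔ ≈ 0.66667)
P(r, U) = 4/(-4 + √42/3) (P(r, U) = 4/(-4 + √(⅔ + 4)) = 4/(-4 + √(14/3)) = 4/(-4 + √42/3))
g(R) = -24/17 + R - 2*√42/17 (g(R) = R + (-24/17 - 2*√42/17) = -24/17 + R - 2*√42/17)
√(2854 + g(a(-5, -6))) = √(2854 + (-24/17 + 8 - 2*√42/17)) = √(2854 + (112/17 - 2*√42/17)) = √(48630/17 - 2*√42/17)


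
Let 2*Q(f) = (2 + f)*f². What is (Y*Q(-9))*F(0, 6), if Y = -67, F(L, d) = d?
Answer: 113967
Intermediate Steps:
Q(f) = f²*(2 + f)/2 (Q(f) = ((2 + f)*f²)/2 = (f²*(2 + f))/2 = f²*(2 + f)/2)
(Y*Q(-9))*F(0, 6) = -67*(-9)²*(2 - 9)/2*6 = -67*81*(-7)/2*6 = -67*(-567/2)*6 = (37989/2)*6 = 113967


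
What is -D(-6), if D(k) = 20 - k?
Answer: -26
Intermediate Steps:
-D(-6) = -(20 - 1*(-6)) = -(20 + 6) = -1*26 = -26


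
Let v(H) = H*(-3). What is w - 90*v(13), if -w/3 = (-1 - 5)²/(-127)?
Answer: 445878/127 ≈ 3510.9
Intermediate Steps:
w = 108/127 (w = -3*(-1 - 5)²/(-127) = -3*(-6)²*(-1)/127 = -108*(-1)/127 = -3*(-36/127) = 108/127 ≈ 0.85039)
v(H) = -3*H
w - 90*v(13) = 108/127 - (-270)*13 = 108/127 - 90*(-39) = 108/127 + 3510 = 445878/127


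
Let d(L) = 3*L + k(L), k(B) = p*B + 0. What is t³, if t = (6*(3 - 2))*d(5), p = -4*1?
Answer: -27000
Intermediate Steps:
p = -4
k(B) = -4*B (k(B) = -4*B + 0 = -4*B)
d(L) = -L (d(L) = 3*L - 4*L = -L)
t = -30 (t = (6*(3 - 2))*(-1*5) = (6*1)*(-5) = 6*(-5) = -30)
t³ = (-30)³ = -27000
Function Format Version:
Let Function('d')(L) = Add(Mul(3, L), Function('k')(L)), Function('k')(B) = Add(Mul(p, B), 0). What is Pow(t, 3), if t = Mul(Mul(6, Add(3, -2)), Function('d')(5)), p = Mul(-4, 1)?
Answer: -27000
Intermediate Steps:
p = -4
Function('k')(B) = Mul(-4, B) (Function('k')(B) = Add(Mul(-4, B), 0) = Mul(-4, B))
Function('d')(L) = Mul(-1, L) (Function('d')(L) = Add(Mul(3, L), Mul(-4, L)) = Mul(-1, L))
t = -30 (t = Mul(Mul(6, Add(3, -2)), Mul(-1, 5)) = Mul(Mul(6, 1), -5) = Mul(6, -5) = -30)
Pow(t, 3) = Pow(-30, 3) = -27000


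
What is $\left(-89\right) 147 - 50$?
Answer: $-13133$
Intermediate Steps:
$\left(-89\right) 147 - 50 = -13083 - 50 = -13133$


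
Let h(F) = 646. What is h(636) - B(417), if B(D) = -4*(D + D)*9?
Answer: 30670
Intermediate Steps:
B(D) = -72*D (B(D) = -8*D*9 = -72*D)
h(636) - B(417) = 646 - (-72)*417 = 646 - 1*(-30024) = 646 + 30024 = 30670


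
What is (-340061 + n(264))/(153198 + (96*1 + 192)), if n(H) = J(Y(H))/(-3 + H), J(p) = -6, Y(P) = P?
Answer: -29585309/13353282 ≈ -2.2156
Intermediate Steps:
n(H) = -6/(-3 + H)
(-340061 + n(264))/(153198 + (96*1 + 192)) = (-340061 - 6/(-3 + 264))/(153198 + (96*1 + 192)) = (-340061 - 6/261)/(153198 + (96 + 192)) = (-340061 - 6*1/261)/(153198 + 288) = (-340061 - 2/87)/153486 = -29585309/87*1/153486 = -29585309/13353282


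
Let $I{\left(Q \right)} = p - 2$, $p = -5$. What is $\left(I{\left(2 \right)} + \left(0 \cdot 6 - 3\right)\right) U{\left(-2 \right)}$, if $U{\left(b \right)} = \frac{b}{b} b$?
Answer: $20$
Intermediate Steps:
$I{\left(Q \right)} = -7$ ($I{\left(Q \right)} = -5 - 2 = -7$)
$U{\left(b \right)} = b$ ($U{\left(b \right)} = 1 b = b$)
$\left(I{\left(2 \right)} + \left(0 \cdot 6 - 3\right)\right) U{\left(-2 \right)} = \left(-7 + \left(0 \cdot 6 - 3\right)\right) \left(-2\right) = \left(-7 + \left(0 - 3\right)\right) \left(-2\right) = \left(-7 - 3\right) \left(-2\right) = \left(-10\right) \left(-2\right) = 20$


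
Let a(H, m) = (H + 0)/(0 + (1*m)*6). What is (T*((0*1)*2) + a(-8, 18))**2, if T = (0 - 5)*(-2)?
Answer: 4/729 ≈ 0.0054870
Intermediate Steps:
a(H, m) = H/(6*m) (a(H, m) = H/(0 + m*6) = H/(0 + 6*m) = H/((6*m)) = H*(1/(6*m)) = H/(6*m))
T = 10 (T = -5*(-2) = 10)
(T*((0*1)*2) + a(-8, 18))**2 = (10*((0*1)*2) + (1/6)*(-8)/18)**2 = (10*(0*2) + (1/6)*(-8)*(1/18))**2 = (10*0 - 2/27)**2 = (0 - 2/27)**2 = (-2/27)**2 = 4/729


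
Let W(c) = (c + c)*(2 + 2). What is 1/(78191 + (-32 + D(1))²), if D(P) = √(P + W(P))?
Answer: 1/79032 ≈ 1.2653e-5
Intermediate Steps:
W(c) = 8*c (W(c) = (2*c)*4 = 8*c)
D(P) = 3*√P (D(P) = √(P + 8*P) = √(9*P) = 3*√P)
1/(78191 + (-32 + D(1))²) = 1/(78191 + (-32 + 3*√1)²) = 1/(78191 + (-32 + 3*1)²) = 1/(78191 + (-32 + 3)²) = 1/(78191 + (-29)²) = 1/(78191 + 841) = 1/79032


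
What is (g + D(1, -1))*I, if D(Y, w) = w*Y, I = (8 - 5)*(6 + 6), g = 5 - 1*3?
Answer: 36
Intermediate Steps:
g = 2 (g = 5 - 3 = 2)
I = 36 (I = 3*12 = 36)
D(Y, w) = Y*w
(g + D(1, -1))*I = (2 + 1*(-1))*36 = (2 - 1)*36 = 1*36 = 36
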